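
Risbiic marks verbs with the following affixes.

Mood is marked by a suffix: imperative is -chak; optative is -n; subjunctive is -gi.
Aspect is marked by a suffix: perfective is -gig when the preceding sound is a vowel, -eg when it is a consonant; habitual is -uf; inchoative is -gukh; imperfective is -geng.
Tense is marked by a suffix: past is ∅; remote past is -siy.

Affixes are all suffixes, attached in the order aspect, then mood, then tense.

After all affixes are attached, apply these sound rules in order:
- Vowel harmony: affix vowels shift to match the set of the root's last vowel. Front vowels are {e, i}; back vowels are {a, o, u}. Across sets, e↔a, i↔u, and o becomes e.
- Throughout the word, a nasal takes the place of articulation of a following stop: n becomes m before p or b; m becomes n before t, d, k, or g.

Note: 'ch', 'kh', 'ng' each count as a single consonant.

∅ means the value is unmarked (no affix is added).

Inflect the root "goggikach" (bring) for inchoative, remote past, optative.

goggikachgukhnsuy

Attach aspect inchoative -gukh → goggikachgukh.
Attach mood optative -n → goggikachgukhn.
Attach tense remote past -siy → goggikachgukhnsiy.
Apply vowel harmony: goggikachgukhnsiy → goggikachgukhnsuy.
Nasal assimilation: no change.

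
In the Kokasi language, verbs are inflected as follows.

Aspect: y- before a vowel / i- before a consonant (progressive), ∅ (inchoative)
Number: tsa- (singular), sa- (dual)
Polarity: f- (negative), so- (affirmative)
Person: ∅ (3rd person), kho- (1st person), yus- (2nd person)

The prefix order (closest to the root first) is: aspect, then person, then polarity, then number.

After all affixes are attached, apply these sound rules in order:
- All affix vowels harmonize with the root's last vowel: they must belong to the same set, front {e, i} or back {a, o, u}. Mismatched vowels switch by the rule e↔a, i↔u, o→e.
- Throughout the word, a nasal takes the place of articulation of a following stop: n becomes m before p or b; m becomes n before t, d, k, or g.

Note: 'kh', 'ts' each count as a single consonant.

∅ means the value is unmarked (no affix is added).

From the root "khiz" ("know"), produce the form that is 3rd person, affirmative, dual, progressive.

seseikhiz

Attach aspect progressive i- (before consonant 'kh') → ikhiz.
person = 3rd person: zero marking, form stays ikhiz.
Attach polarity affirmative so- → soikhiz.
Attach number dual sa- → sasoikhiz.
Apply vowel harmony: sasoikhiz → seseikhiz.
Nasal assimilation: no change.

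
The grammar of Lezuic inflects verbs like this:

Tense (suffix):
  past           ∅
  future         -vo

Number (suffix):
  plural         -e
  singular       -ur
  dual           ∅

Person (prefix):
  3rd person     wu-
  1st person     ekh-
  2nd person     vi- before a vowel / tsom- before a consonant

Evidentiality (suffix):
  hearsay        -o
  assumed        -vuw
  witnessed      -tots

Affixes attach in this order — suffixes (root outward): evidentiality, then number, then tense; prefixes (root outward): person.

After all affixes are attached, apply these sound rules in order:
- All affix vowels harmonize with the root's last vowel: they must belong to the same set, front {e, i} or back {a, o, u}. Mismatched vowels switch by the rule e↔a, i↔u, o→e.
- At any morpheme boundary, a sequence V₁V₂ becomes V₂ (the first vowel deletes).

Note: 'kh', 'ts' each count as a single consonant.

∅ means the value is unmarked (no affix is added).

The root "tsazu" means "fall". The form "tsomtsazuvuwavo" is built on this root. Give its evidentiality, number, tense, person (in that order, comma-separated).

Segment: tsom-tsazu-vuw-e-vo.
evidentiality: -vuw → assumed.
number: -e → plural.
tense: -vo → future.
person: vi/tsom- → 2nd person.

assumed, plural, future, 2nd person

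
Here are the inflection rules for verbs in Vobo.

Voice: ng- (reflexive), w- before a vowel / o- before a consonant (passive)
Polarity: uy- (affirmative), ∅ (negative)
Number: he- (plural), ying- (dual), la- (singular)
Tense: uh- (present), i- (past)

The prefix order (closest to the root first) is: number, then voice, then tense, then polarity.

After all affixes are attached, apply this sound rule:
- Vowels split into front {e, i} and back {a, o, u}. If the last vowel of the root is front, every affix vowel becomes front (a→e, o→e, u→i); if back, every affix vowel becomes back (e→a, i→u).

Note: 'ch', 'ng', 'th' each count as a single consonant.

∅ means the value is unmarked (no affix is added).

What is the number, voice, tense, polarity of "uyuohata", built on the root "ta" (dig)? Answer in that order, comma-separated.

plural, passive, past, affirmative

Segment: uy-i-o-he-ta.
number: he- → plural.
voice: w/o- → passive.
tense: i- → past.
polarity: uy- → affirmative.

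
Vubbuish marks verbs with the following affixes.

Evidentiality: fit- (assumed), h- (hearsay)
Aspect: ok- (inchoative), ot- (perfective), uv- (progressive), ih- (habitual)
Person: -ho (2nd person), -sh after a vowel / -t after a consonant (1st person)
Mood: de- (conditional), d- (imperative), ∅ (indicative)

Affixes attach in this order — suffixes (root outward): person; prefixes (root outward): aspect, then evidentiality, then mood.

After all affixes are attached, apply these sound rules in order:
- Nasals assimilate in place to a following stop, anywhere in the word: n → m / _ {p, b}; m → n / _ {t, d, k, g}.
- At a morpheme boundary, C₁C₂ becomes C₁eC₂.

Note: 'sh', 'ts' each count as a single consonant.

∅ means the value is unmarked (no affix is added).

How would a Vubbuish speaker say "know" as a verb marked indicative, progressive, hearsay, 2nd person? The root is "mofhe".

huvemofheho

Attach person 2nd person -ho → mofheho.
Attach aspect progressive uv- → uvmofheho.
Attach evidentiality hearsay h- → huvmofheho.
mood = indicative: zero marking, form stays huvmofheho.
Nasal assimilation: no change.
Apply epenthesis: huvmofheho → huvemofheho.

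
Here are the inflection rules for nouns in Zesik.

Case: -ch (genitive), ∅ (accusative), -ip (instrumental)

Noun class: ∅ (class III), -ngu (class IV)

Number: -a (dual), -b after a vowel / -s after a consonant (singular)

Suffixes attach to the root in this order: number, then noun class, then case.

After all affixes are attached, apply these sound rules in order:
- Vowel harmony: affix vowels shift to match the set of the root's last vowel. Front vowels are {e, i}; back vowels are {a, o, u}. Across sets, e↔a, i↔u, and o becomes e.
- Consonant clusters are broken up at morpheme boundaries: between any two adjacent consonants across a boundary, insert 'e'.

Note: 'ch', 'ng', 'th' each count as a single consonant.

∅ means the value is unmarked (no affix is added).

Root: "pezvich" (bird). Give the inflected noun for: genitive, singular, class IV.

pezvichesengich

Attach number singular -s (after consonant 'ch') → pezvichs.
Attach noun class class IV -ngu → pezvichsngu.
Attach case genitive -ch → pezvichsnguch.
Apply vowel harmony: pezvichsnguch → pezvichsngich.
Apply epenthesis: pezvichsngich → pezvichesengich.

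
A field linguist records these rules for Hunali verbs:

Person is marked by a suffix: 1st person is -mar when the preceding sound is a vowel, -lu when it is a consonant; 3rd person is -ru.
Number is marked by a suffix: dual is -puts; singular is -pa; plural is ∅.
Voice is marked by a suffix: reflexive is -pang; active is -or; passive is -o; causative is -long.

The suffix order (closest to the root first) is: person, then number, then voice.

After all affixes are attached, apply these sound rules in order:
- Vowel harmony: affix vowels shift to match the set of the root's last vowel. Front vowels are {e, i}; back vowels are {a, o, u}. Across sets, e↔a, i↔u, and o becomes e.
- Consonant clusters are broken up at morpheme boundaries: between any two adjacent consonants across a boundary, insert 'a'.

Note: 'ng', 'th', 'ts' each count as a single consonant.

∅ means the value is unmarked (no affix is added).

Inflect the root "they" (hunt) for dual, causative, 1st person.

Attach person 1st person -lu (after consonant 'y') → theylu.
Attach number dual -puts → theyluputs.
Attach voice causative -long → theyluputslong.
Apply vowel harmony: theyluputslong → theylipitsleng.
Apply epenthesis: theylipitsleng → theyalipitsaleng.

theyalipitsaleng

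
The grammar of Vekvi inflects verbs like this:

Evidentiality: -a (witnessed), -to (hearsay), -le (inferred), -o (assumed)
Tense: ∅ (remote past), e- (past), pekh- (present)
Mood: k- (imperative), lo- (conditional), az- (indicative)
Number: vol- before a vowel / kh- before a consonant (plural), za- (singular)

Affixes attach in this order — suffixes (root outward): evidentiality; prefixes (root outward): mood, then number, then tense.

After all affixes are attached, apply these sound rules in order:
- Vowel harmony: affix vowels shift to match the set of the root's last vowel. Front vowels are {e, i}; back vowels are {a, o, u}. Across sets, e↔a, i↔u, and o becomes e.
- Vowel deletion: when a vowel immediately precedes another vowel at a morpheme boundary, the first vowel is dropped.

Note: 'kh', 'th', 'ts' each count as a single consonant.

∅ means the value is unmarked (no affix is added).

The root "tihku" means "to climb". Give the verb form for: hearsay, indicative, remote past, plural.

Attach mood indicative az- → aztihku.
Attach evidentiality hearsay -to → aztihkuto.
Attach number plural vol- (before vowel 'a') → volaztihkuto.
tense = remote past: zero marking, form stays volaztihkuto.
Vowel harmony: no change.
Vowel deletion: no change.

volaztihkuto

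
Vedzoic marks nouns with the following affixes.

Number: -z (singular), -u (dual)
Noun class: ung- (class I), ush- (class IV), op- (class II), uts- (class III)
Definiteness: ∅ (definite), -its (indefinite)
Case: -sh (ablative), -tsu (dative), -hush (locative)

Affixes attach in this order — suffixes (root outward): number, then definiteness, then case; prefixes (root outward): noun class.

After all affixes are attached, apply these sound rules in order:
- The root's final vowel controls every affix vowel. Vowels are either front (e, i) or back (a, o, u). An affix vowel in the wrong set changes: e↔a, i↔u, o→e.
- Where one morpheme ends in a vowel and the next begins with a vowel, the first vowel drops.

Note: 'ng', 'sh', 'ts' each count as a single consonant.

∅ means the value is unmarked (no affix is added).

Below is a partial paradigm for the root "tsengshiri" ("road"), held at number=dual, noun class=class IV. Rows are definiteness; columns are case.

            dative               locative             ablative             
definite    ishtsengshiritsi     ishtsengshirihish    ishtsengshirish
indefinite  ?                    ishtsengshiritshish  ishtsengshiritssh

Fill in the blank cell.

Attach number dual -u → tsengshiriu.
Attach definiteness indefinite -its → tsengshiriuits.
Attach case dative -tsu → tsengshiriuitstsu.
Attach noun class class IV ush- → ushtsengshiriuitstsu.
Apply vowel harmony: ushtsengshiriuitstsu → ishtsengshiriiitstsi.
Apply vowel deletion: ishtsengshiriiitstsi → ishtsengshiritstsi.

ishtsengshiritstsi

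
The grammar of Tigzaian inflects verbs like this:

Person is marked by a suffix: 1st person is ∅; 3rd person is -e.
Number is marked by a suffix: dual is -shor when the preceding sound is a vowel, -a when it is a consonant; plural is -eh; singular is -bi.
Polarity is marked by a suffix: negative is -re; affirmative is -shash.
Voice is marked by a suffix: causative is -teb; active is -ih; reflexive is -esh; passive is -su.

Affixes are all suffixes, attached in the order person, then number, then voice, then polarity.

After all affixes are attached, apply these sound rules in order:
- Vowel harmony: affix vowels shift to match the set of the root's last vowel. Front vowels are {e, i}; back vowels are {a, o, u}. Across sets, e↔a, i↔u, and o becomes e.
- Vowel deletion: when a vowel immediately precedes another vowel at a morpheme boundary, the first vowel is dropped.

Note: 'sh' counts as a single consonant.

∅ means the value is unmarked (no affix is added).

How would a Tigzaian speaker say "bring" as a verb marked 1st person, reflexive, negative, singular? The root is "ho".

person = 1st person: zero marking, form stays ho.
Attach number singular -bi → hobi.
Attach voice reflexive -esh → hobiesh.
Attach polarity negative -re → hobieshre.
Apply vowel harmony: hobieshre → hobuashra.
Apply vowel deletion: hobuashra → hobashra.

hobashra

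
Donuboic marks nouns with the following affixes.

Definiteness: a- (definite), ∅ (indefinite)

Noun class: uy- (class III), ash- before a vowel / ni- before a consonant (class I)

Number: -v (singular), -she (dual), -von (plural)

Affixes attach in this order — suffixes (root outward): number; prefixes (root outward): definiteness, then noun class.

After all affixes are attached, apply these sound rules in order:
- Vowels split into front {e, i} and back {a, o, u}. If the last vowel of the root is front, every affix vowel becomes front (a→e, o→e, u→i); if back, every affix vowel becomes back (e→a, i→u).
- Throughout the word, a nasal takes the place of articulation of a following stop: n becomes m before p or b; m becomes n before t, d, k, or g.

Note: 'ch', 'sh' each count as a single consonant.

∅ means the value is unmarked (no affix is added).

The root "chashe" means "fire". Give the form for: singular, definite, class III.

iyechashev

Attach definiteness definite a- → achashe.
Attach number singular -v → achashev.
Attach noun class class III uy- → uyachashev.
Apply vowel harmony: uyachashev → iyechashev.
Nasal assimilation: no change.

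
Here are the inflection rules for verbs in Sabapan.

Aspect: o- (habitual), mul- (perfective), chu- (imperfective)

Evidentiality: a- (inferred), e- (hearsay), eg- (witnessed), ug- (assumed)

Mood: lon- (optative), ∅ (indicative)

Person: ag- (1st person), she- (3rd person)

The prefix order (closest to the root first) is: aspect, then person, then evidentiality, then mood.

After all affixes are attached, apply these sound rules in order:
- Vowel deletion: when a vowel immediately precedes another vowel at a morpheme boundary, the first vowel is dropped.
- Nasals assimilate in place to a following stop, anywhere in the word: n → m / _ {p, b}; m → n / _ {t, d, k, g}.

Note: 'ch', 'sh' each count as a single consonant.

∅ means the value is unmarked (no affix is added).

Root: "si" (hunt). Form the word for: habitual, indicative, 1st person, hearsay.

Attach aspect habitual o- → osi.
Attach person 1st person ag- → agosi.
Attach evidentiality hearsay e- → eagosi.
mood = indicative: zero marking, form stays eagosi.
Apply vowel deletion: eagosi → agosi.
Nasal assimilation: no change.

agosi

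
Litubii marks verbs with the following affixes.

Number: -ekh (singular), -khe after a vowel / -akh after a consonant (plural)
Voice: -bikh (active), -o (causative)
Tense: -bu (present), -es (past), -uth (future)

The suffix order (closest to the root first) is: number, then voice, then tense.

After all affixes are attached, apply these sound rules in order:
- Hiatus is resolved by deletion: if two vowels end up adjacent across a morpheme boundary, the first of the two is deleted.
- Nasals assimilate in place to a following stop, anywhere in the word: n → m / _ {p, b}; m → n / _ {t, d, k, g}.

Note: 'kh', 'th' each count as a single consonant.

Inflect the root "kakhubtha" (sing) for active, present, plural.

Attach number plural -khe (after vowel 'a') → kakhubthakhe.
Attach voice active -bikh → kakhubthakhebikh.
Attach tense present -bu → kakhubthakhebikhbu.
Vowel deletion: no change.
Nasal assimilation: no change.

kakhubthakhebikhbu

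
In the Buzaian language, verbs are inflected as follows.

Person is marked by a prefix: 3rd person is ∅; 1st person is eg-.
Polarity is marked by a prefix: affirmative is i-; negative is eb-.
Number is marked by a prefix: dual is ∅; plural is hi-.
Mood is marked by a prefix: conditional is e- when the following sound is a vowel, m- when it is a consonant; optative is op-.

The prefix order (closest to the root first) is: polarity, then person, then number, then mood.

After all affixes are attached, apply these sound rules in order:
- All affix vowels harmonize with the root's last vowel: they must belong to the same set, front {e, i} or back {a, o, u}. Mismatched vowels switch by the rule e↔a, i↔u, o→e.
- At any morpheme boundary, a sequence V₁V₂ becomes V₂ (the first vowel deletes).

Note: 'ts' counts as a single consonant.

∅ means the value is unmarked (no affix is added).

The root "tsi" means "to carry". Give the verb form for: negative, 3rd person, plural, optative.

ephebtsi

Attach polarity negative eb- → ebtsi.
person = 3rd person: zero marking, form stays ebtsi.
Attach number plural hi- → hiebtsi.
Attach mood optative op- → ophiebtsi.
Apply vowel harmony: ophiebtsi → ephiebtsi.
Apply vowel deletion: ephiebtsi → ephebtsi.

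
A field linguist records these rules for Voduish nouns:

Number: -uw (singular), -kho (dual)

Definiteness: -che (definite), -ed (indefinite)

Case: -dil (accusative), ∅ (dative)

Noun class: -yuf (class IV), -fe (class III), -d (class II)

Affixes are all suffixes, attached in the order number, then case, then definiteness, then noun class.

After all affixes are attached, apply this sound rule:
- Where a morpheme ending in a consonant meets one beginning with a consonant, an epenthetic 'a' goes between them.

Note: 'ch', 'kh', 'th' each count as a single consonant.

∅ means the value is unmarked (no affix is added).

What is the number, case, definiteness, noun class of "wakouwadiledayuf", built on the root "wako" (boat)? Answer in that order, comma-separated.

Segment: wako-uw-dil-ed-yuf.
number: -uw → singular.
case: -dil → accusative.
definiteness: -ed → indefinite.
noun class: -yuf → class IV.

singular, accusative, indefinite, class IV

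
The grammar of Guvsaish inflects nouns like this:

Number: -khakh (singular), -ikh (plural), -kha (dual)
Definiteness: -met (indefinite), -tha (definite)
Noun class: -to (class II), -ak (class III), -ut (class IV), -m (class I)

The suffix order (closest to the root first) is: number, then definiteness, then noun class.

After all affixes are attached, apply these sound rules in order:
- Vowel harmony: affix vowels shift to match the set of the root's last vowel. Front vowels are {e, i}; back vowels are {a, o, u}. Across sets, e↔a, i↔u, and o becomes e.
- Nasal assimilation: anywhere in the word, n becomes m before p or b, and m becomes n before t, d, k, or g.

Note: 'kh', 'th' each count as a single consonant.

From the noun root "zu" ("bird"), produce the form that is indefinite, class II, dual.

zukhamatto

Attach number dual -kha → zukha.
Attach definiteness indefinite -met → zukhamet.
Attach noun class class II -to → zukhametto.
Apply vowel harmony: zukhametto → zukhamatto.
Nasal assimilation: no change.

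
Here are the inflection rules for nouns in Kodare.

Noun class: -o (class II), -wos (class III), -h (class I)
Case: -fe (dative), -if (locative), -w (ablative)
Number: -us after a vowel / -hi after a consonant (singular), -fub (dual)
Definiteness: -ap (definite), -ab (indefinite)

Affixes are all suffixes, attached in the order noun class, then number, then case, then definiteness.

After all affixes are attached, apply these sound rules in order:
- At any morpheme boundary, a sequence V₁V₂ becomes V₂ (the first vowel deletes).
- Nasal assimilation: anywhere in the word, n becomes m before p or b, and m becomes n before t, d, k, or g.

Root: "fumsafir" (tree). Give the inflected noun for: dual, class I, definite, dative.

fumsafirhfubfap

Attach noun class class I -h → fumsafirh.
Attach number dual -fub → fumsafirhfub.
Attach case dative -fe → fumsafirhfubfe.
Attach definiteness definite -ap → fumsafirhfubfeap.
Apply vowel deletion: fumsafirhfubfeap → fumsafirhfubfap.
Nasal assimilation: no change.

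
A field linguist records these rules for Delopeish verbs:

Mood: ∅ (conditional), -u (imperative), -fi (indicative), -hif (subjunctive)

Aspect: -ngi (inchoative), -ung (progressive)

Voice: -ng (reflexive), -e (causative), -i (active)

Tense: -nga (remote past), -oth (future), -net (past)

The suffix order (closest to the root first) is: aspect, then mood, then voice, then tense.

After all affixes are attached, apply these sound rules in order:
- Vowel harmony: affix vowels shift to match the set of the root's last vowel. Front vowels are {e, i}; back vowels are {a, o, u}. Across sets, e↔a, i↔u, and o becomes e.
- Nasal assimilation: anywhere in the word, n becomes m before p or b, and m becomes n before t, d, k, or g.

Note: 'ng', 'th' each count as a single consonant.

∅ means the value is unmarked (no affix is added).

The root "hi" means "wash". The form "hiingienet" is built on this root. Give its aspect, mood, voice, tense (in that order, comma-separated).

progressive, imperative, causative, past

Segment: hi-ung-u-e-net.
aspect: -ung → progressive.
mood: -u → imperative.
voice: -e → causative.
tense: -net → past.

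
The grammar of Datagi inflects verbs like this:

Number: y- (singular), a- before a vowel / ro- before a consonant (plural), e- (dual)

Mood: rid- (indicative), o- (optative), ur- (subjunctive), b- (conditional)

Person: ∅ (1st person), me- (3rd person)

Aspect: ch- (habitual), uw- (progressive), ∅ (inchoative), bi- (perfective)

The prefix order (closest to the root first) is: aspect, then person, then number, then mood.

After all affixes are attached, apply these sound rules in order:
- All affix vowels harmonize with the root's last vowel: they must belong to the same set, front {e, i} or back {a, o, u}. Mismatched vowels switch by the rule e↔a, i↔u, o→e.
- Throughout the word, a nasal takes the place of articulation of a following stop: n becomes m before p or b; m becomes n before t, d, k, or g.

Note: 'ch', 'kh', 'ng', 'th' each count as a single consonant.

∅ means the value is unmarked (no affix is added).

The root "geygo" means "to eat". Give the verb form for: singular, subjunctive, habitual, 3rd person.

urymachgeygo

Attach aspect habitual ch- → chgeygo.
Attach person 3rd person me- → mechgeygo.
Attach number singular y- → ymechgeygo.
Attach mood subjunctive ur- → urymechgeygo.
Apply vowel harmony: urymechgeygo → urymachgeygo.
Nasal assimilation: no change.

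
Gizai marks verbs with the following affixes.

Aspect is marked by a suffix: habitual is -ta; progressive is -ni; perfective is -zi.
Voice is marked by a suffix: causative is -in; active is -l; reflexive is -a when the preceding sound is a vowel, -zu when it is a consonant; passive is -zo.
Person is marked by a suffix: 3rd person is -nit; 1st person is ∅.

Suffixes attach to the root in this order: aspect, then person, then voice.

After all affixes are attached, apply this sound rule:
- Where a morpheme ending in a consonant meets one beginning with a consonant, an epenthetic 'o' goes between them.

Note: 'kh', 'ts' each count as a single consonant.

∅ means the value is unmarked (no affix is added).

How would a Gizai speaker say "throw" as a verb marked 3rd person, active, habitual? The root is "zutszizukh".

Attach aspect habitual -ta → zutszizukhta.
Attach person 3rd person -nit → zutszizukhtanit.
Attach voice active -l → zutszizukhtanitl.
Apply epenthesis: zutszizukhtanitl → zutszizukhotanitol.

zutszizukhotanitol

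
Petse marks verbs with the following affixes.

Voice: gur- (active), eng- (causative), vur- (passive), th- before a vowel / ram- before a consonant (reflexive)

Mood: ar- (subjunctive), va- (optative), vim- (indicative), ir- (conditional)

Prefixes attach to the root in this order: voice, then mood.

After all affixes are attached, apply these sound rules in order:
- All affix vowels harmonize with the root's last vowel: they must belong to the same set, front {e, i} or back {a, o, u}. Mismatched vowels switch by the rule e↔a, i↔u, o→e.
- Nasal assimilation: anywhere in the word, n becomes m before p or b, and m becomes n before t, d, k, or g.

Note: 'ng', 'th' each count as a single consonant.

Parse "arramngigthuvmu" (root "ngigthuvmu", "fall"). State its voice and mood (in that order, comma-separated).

reflexive, subjunctive

Segment: ar-ram-ngigthuvmu.
voice: th/ram- → reflexive.
mood: ar- → subjunctive.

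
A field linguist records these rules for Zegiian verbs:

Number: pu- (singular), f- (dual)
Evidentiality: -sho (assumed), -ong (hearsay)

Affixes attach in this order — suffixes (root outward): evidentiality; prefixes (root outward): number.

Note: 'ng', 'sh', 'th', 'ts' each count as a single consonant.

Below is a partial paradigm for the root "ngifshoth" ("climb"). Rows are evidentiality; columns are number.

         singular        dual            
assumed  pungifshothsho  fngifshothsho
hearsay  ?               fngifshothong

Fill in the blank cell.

Attach evidentiality hearsay -ong → ngifshothong.
Attach number singular pu- → pungifshothong.

pungifshothong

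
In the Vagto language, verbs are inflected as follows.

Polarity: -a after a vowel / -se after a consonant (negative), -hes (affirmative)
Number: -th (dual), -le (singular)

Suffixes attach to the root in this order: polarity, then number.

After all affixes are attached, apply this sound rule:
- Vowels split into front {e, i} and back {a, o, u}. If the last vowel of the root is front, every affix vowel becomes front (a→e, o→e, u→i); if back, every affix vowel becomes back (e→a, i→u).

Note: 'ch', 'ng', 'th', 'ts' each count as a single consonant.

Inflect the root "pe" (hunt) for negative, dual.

Attach polarity negative -a (after vowel 'e') → pea.
Attach number dual -th → peath.
Apply vowel harmony: peath → peeth.

peeth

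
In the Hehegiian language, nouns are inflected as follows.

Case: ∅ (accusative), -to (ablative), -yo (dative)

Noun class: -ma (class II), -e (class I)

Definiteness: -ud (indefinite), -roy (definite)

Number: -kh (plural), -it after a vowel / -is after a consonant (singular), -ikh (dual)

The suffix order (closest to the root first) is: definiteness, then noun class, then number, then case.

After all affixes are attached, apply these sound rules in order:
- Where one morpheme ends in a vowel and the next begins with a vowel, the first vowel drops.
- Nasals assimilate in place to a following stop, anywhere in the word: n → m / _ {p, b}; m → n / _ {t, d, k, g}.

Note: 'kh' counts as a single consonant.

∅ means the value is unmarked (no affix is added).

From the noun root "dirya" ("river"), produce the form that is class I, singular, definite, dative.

Attach definiteness definite -roy → diryaroy.
Attach noun class class I -e → diryaroye.
Attach number singular -it (after vowel 'e') → diryaroyeit.
Attach case dative -yo → diryaroyeityo.
Apply vowel deletion: diryaroyeityo → diryaroyityo.
Nasal assimilation: no change.

diryaroyityo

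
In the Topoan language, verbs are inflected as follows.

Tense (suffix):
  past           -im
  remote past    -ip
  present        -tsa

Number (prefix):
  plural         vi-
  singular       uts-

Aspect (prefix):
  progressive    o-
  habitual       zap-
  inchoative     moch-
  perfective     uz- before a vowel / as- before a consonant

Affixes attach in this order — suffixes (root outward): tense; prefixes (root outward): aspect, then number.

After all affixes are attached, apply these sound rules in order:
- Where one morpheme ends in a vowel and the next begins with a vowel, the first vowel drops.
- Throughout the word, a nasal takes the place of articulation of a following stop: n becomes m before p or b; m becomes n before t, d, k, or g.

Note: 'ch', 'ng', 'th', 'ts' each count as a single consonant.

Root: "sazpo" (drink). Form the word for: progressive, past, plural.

Attach tense past -im → sazpoim.
Attach aspect progressive o- → osazpoim.
Attach number plural vi- → viosazpoim.
Apply vowel deletion: viosazpoim → vosazpim.
Nasal assimilation: no change.

vosazpim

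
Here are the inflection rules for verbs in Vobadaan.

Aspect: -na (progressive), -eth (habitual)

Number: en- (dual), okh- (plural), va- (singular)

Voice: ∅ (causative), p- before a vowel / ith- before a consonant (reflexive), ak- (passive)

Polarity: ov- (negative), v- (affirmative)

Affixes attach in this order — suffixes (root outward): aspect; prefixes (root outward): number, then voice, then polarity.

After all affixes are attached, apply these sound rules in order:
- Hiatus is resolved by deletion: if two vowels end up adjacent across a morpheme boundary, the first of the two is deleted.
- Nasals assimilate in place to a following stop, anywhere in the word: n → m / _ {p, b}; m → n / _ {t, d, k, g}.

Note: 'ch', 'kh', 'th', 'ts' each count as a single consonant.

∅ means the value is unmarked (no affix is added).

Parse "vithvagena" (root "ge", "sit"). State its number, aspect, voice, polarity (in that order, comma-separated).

Segment: v-ith-va-ge-na.
number: va- → singular.
aspect: -na → progressive.
voice: p/ith- → reflexive.
polarity: v- → affirmative.

singular, progressive, reflexive, affirmative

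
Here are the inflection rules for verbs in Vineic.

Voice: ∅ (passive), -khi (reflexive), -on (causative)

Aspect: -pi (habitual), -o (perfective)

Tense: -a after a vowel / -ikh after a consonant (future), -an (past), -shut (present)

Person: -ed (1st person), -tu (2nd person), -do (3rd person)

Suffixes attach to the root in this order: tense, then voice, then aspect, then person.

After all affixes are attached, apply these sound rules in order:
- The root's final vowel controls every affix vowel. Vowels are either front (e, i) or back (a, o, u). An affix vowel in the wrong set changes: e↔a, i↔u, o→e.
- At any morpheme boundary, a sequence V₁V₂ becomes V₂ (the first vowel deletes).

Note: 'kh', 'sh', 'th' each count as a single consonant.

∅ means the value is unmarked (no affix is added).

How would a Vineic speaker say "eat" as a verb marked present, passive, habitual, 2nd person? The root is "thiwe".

thiweshitpiti

Attach tense present -shut → thiweshut.
voice = passive: zero marking, form stays thiweshut.
Attach aspect habitual -pi → thiweshutpi.
Attach person 2nd person -tu → thiweshutpitu.
Apply vowel harmony: thiweshutpitu → thiweshitpiti.
Vowel deletion: no change.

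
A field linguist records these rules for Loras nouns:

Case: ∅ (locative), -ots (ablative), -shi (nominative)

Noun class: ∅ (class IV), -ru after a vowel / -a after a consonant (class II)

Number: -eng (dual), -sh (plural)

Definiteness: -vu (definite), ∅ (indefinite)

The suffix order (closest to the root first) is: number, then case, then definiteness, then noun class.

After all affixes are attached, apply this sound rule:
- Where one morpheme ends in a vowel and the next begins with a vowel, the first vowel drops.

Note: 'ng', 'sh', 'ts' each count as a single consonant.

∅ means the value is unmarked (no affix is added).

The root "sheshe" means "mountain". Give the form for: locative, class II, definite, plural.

Attach number plural -sh → sheshesh.
case = locative: zero marking, form stays sheshesh.
Attach definiteness definite -vu → shesheshvu.
Attach noun class class II -ru (after vowel 'u') → shesheshvuru.
Vowel deletion: no change.

shesheshvuru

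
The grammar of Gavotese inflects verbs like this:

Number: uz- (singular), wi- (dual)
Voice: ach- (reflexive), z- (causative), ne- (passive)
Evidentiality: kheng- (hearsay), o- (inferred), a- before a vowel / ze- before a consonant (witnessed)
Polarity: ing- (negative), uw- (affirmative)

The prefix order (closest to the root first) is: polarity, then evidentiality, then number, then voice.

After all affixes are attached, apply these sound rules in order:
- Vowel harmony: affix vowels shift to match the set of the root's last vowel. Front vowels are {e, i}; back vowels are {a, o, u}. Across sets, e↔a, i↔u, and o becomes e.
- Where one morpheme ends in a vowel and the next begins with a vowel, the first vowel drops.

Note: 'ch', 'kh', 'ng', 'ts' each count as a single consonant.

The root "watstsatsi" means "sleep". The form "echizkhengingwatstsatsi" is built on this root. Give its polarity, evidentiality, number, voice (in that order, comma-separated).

negative, hearsay, singular, reflexive

Segment: ach-uz-kheng-ing-watstsatsi.
polarity: ing- → negative.
evidentiality: kheng- → hearsay.
number: uz- → singular.
voice: ach- → reflexive.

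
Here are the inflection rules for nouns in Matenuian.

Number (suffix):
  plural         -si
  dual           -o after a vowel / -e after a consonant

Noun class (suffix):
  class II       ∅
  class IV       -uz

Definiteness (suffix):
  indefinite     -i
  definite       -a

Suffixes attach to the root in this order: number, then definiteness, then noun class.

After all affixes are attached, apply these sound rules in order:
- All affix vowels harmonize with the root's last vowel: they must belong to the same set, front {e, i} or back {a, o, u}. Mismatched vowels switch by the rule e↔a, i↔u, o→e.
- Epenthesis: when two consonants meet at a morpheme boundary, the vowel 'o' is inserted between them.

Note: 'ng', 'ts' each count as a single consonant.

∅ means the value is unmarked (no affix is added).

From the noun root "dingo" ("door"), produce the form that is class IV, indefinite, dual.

Attach number dual -o (after vowel 'o') → dingoo.
Attach definiteness indefinite -i → dingooi.
Attach noun class class IV -uz → dingooiuz.
Apply vowel harmony: dingooiuz → dingoouuz.
Epenthesis: no change.

dingoouuz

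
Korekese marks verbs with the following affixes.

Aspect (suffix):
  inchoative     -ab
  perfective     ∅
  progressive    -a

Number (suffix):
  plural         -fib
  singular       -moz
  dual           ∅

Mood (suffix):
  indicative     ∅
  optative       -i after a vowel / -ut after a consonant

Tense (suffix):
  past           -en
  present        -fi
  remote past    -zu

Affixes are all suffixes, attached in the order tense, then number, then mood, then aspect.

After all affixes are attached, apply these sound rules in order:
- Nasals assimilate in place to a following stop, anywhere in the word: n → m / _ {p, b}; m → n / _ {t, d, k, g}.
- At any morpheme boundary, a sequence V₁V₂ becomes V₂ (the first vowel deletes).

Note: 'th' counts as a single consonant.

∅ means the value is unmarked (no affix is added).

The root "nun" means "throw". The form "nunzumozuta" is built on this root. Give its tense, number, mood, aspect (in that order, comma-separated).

Segment: nun-zu-moz-ut-a.
tense: -zu → remote past.
number: -moz → singular.
mood: -i/ut → optative.
aspect: -a → progressive.

remote past, singular, optative, progressive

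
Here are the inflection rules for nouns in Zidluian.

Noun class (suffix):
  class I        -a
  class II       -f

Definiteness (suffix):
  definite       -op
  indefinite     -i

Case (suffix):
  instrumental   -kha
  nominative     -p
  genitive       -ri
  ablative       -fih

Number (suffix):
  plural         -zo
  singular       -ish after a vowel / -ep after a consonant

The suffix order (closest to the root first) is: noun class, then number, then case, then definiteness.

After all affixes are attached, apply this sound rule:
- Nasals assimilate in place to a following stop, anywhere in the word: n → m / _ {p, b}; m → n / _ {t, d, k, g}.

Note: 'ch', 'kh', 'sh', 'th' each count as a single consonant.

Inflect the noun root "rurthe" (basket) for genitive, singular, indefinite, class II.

Attach noun class class II -f → rurthef.
Attach number singular -ep (after consonant 'f') → rurthefep.
Attach case genitive -ri → rurthefepri.
Attach definiteness indefinite -i → rurthefeprii.
Nasal assimilation: no change.

rurthefeprii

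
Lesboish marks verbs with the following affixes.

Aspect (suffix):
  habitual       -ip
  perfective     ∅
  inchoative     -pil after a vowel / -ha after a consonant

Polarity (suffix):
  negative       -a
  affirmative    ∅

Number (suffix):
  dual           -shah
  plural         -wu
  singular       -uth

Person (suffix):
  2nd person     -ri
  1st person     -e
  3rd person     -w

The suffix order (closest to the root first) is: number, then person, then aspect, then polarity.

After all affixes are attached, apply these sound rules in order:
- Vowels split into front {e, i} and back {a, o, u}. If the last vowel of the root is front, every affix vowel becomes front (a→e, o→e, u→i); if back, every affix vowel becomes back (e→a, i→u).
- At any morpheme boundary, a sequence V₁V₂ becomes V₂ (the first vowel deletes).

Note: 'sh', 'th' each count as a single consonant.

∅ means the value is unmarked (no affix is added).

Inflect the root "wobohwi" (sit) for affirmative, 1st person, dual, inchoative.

wobohwishehepil

Attach number dual -shah → wobohwishah.
Attach person 1st person -e → wobohwishahe.
Attach aspect inchoative -pil (after vowel 'e') → wobohwishahepil.
polarity = affirmative: zero marking, form stays wobohwishahepil.
Apply vowel harmony: wobohwishahepil → wobohwishehepil.
Vowel deletion: no change.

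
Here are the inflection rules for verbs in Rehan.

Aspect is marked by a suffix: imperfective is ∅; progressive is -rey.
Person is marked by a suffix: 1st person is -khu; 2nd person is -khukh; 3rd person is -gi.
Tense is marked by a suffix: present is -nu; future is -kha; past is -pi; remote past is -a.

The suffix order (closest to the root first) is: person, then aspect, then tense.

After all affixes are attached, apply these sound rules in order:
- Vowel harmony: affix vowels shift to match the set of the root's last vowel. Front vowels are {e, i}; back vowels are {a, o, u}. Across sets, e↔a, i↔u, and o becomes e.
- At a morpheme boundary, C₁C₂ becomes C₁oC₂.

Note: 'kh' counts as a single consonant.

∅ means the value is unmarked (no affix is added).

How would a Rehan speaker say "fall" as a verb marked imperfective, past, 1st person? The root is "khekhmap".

khekhmapokhupu

Attach person 1st person -khu → khekhmapkhu.
aspect = imperfective: zero marking, form stays khekhmapkhu.
Attach tense past -pi → khekhmapkhupi.
Apply vowel harmony: khekhmapkhupi → khekhmapkhupu.
Apply epenthesis: khekhmapkhupu → khekhmapokhupu.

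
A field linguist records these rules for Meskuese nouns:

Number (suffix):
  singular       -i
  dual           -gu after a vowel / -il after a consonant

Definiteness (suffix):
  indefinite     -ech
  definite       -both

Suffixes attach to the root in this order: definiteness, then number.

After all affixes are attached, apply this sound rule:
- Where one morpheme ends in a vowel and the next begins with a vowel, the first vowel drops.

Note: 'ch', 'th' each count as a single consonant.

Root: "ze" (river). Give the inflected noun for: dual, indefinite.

Attach definiteness indefinite -ech → zeech.
Attach number dual -il (after consonant 'ch') → zeechil.
Apply vowel deletion: zeechil → zechil.

zechil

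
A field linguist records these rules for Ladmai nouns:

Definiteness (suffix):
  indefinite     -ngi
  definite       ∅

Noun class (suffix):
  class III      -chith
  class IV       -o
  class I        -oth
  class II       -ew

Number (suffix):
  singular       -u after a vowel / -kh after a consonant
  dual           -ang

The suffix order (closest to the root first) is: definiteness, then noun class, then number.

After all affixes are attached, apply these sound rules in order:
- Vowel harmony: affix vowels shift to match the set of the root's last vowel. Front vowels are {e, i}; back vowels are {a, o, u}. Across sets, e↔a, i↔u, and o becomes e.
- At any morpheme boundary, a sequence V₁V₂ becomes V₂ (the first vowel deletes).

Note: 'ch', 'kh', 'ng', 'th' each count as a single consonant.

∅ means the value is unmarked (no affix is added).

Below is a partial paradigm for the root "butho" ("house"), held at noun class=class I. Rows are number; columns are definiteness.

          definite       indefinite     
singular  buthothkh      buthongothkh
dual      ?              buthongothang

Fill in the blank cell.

definiteness = definite: zero marking, form stays butho.
Attach noun class class I -oth → buthooth.
Attach number dual -ang → buthoothang.
Vowel harmony: no change.
Apply vowel deletion: buthoothang → buthothang.

buthothang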